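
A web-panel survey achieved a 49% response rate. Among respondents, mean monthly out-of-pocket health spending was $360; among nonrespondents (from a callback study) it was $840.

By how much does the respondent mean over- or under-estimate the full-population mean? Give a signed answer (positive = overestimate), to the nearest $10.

-$240

Nonresponse fraction = 1 − 0.49 = 0.51.
Bias = (nonresponse fraction) × (respondent mean − nonrespondent mean)
     = 0.51 × (360 − 840) = 0.51 × -480 = -244.8.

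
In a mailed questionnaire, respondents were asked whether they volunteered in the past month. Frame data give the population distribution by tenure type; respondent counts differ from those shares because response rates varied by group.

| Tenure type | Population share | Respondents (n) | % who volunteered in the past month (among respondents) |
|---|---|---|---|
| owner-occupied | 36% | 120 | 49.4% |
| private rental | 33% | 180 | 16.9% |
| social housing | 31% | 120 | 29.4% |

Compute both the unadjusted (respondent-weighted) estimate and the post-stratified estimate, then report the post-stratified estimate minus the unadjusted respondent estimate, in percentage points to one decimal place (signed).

+2.7 percentage points

Unadjusted (pooled respondent) estimate weights by respondent counts:
  (120/420)×49.4 + (180/420)×16.9 + (120/420)×29.4 = 29.7571%
Post-stratifying to population shares instead:
  0.36×49.4 + 0.33×16.9 + 0.31×29.4 = 32.475%
Difference = 32.475 − 29.7571 = 2.7179 pp.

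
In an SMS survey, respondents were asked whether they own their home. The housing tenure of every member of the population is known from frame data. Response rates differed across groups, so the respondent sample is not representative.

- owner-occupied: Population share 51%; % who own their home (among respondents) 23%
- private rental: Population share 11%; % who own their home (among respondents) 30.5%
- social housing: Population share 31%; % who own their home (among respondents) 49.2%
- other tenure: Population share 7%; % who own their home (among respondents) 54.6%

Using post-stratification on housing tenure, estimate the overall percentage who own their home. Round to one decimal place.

Weight each group's respondent value by its population share:
  owner-occupied: 0.51 × 23 = 11.73
  private rental: 0.11 × 30.5 = 3.355
  social housing: 0.31 × 49.2 = 15.252
  other tenure: 0.07 × 54.6 = 3.822
Post-stratified estimate = 34.159 → 34.2%.

34.2%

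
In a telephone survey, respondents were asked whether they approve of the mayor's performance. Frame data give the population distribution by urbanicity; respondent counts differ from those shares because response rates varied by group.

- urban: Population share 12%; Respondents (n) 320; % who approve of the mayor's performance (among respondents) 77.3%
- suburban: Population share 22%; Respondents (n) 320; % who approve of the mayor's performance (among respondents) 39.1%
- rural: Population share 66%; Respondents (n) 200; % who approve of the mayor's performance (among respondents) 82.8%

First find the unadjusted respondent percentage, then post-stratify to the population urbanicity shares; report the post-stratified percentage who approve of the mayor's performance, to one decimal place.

Naive respondent-only estimate (weights = respondent counts):
  (320/840)×77.3 + (320/840)×39.1 + (200/840)×82.8 = 64.0571%
Reweighting by population urbanicity shares:
  0.12×77.3 + 0.22×39.1 + 0.66×82.8 = 72.526%

72.5%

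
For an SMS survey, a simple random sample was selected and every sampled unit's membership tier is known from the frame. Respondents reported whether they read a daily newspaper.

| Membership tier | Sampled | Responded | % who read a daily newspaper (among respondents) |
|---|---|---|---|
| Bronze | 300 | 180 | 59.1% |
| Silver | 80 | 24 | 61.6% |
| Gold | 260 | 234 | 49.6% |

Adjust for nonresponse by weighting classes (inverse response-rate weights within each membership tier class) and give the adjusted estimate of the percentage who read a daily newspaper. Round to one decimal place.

55.6%

Response rates by class: Bronze 180/300 = 60%, Silver 24/80 = 30%, Gold 234/260 = 90%.
Inverse-response-rate weighting restores each class to its sampled count, so class totals weight by n_sampled:
  Bronze: 300 × 59.1 = 17,730
  Silver: 80 × 61.6 = 4928
  Gold: 260 × 49.6 = 12,896
Adjusted estimate = 35,554 / 640 = 55.5531 → 55.6%.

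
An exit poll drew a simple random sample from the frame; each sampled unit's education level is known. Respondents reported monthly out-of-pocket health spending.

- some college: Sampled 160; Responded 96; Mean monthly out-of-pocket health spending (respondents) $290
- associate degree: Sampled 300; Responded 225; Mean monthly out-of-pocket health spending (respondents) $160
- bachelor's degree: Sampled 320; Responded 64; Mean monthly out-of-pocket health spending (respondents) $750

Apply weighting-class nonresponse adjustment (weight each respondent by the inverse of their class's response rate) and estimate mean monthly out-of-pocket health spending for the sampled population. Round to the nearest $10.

$430

Response rates by class: some college 96/160 = 60%, associate degree 225/300 = 75%, bachelor's degree 64/320 = 20%.
Each respondent's weight = sampled/responded in their class; summing within a class gives n_sampled, so:
  some college: 160 × 290 = 46,400
  associate degree: 300 × 160 = 48,000
  bachelor's degree: 320 × 750 = 240,000
Adjusted estimate = 334,400 / 780 = 428.718 → $430.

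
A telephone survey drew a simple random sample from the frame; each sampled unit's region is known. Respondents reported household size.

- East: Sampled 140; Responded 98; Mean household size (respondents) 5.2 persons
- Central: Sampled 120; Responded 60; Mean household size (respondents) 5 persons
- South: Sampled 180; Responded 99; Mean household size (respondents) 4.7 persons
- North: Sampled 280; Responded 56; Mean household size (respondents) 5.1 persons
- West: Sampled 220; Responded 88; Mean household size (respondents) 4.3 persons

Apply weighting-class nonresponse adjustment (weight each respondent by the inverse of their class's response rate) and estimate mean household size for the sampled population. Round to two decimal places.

4.84

Class response rates: East 98/140 = 70%, Central 60/120 = 50%, South 99/180 = 55%, North 56/280 = 20%, West 88/220 = 40%.
With weight = n_sampled/n_responded per class, the weighted class total is n_sampled:
  East: 140 × 5.2 = 728
  Central: 120 × 5 = 600
  South: 180 × 4.7 = 846
  North: 280 × 5.1 = 1428
  West: 220 × 4.3 = 946
Adjusted estimate = 4548 / 940 = 4.8383 → 4.84.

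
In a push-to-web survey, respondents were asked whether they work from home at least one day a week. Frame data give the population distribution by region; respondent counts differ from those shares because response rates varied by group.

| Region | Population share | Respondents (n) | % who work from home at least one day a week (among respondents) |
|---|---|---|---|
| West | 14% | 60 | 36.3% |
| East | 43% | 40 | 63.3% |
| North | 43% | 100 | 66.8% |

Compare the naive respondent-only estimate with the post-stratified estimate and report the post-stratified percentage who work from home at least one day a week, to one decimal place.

Unadjusted (pooled respondent) estimate weights by respondent counts:
  (60/200)×36.3 + (40/200)×63.3 + (100/200)×66.8 = 56.95%
Post-stratified estimate weights by population shares:
  0.14×36.3 + 0.43×63.3 + 0.43×66.8 = 61.025%

61.0%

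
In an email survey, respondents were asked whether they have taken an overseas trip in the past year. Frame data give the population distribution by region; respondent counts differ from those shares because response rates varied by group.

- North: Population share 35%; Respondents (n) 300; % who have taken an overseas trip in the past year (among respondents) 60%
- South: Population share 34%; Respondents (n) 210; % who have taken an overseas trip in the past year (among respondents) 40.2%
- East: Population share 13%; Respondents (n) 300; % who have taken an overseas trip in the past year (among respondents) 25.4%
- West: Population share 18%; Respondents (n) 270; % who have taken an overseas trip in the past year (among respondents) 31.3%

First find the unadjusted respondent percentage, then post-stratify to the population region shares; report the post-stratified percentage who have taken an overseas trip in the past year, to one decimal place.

Without adjustment, the pooled respondent share is:
  (300/1080)×60 + (210/1080)×40.2 + (300/1080)×25.4 + (270/1080)×31.3 = 39.3639%
Post-stratifying to population shares instead:
  0.35×60 + 0.34×40.2 + 0.13×25.4 + 0.18×31.3 = 43.604%

43.6%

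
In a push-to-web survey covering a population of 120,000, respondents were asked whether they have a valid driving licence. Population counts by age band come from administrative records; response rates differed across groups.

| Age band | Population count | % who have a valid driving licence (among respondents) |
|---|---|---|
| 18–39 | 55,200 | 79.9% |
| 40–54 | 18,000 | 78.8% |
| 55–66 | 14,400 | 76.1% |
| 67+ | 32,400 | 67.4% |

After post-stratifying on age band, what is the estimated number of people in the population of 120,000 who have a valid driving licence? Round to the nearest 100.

Estimated count per cell = population count × respondent percentage:
  18–39: 55,200 × 79.9% = 44104.8
  40–54: 18,000 × 78.8% = 14,184
  55–66: 14,400 × 76.1% = 10958.4
  67+: 32,400 × 67.4% = 21837.6
Estimated total = 91084.8 → 91,100.

91,100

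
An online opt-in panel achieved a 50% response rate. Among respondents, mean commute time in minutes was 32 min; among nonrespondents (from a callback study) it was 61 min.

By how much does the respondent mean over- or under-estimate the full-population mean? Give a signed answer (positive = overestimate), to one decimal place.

-14.5

Nonresponse fraction = 1 − 0.5 = 0.5.
Bias = (nonresponse fraction) × (respondent mean − nonrespondent mean)
     = 0.5 × (32 − 61) = 0.5 × -29 = -14.5.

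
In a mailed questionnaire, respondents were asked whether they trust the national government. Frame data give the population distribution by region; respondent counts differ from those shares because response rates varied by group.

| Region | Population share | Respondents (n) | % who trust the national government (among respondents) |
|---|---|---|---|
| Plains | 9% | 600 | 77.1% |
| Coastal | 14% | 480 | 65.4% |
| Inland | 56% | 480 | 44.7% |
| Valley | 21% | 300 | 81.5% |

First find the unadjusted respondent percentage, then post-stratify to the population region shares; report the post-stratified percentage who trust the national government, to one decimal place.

58.2%

Unadjusted (pooled respondent) estimate weights by respondent counts:
  (600/1860)×77.1 + (480/1860)×65.4 + (480/1860)×44.7 + (300/1860)×81.5 = 66.429%
Post-stratified estimate weights by population shares:
  0.09×77.1 + 0.14×65.4 + 0.56×44.7 + 0.21×81.5 = 58.242%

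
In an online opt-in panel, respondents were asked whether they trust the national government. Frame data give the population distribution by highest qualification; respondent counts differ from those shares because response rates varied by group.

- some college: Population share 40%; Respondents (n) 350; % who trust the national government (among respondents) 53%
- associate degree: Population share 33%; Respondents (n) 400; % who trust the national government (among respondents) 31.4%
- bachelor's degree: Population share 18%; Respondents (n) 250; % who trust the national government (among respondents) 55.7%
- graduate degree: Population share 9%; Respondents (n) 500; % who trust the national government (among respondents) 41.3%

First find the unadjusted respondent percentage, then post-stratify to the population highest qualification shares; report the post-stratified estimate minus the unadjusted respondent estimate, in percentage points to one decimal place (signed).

Unadjusted (pooled respondent) estimate weights by respondent counts:
  (350/1500)×53 + (400/1500)×31.4 + (250/1500)×55.7 + (500/1500)×41.3 = 43.79%
Post-stratifying to population shares instead:
  0.4×53 + 0.33×31.4 + 0.18×55.7 + 0.09×41.3 = 45.305%
Difference = 45.305 − 43.79 = 1.515 pp.

+1.5 percentage points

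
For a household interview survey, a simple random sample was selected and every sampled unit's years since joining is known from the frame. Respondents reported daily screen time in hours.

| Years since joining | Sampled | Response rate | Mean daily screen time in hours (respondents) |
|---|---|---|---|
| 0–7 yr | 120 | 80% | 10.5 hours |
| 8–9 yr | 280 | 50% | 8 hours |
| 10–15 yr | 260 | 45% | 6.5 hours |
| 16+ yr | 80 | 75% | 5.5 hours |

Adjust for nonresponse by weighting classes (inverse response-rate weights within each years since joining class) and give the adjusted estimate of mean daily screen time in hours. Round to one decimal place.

7.6

Each respondent's weight = sampled/responded in their class; summing within a class gives n_sampled, so:
  0–7 yr: 120 × 10.5 = 1260
  8–9 yr: 280 × 8 = 2240
  10–15 yr: 260 × 6.5 = 1690
  16+ yr: 80 × 5.5 = 440
Adjusted estimate = 5630 / 740 = 7.60811 → 7.6.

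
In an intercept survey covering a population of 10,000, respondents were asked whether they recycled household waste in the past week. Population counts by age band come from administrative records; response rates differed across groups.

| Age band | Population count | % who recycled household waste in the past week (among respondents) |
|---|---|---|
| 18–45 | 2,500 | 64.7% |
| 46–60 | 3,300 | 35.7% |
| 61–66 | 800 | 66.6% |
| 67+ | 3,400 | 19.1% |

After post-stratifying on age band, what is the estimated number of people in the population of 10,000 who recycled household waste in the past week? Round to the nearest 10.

Estimated count per cell = population count × respondent percentage:
  18–45: 2,500 × 64.7% = 1617.5
  46–60: 3,300 × 35.7% = 1178.1
  61–66: 800 × 66.6% = 532.8
  67+: 3,400 × 19.1% = 649.4
Estimated total = 3977.8 → 3,980.

3,980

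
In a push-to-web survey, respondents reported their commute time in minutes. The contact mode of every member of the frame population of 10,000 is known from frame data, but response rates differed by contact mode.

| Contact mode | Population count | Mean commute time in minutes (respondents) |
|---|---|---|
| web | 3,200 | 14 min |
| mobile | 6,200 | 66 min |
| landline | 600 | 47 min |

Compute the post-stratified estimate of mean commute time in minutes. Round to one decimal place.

Each cell contributes population-share × respondent value:
  web: (3,200/10,000) × 14 = 4.48
  mobile: (6,200/10,000) × 66 = 40.92
  landline: (600/10,000) × 47 = 2.82
Post-stratified estimate = 48.22 → 48.2.

48.2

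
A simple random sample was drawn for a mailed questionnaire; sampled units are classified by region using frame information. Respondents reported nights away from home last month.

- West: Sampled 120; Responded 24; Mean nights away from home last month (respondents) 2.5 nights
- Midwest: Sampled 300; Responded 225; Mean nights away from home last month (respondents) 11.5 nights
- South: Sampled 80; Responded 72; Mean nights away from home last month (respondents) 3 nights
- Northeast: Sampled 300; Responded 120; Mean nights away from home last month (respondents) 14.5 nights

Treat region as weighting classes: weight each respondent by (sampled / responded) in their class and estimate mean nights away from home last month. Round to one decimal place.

10.4

Class response rates: West 24/120 = 20%, Midwest 225/300 = 75%, South 72/80 = 90%, Northeast 120/300 = 40%.
Inverse-response-rate weighting restores each class to its sampled count, so class totals weight by n_sampled:
  West: 120 × 2.5 = 300
  Midwest: 300 × 11.5 = 3450
  South: 80 × 3 = 240
  Northeast: 300 × 14.5 = 4350
Adjusted estimate = 8340 / 800 = 10.425 → 10.4.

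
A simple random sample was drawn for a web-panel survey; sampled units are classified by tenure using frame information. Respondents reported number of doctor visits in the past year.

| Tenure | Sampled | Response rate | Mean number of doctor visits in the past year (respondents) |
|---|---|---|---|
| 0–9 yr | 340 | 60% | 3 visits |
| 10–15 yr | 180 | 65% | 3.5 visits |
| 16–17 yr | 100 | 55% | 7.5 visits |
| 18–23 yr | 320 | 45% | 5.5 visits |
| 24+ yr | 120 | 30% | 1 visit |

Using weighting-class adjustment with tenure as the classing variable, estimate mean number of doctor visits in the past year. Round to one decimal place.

4.0

Weighting each respondent by the inverse class response rate inflates each class back to its sampled size, so the class weight is n_sampled:
  0–9 yr: 340 × 3 = 1020
  10–15 yr: 180 × 3.5 = 630
  16–17 yr: 100 × 7.5 = 750
  18–23 yr: 320 × 5.5 = 1760
  24+ yr: 120 × 1 = 120
Adjusted estimate = 4280 / 1,060 = 4.03774 → 4.0.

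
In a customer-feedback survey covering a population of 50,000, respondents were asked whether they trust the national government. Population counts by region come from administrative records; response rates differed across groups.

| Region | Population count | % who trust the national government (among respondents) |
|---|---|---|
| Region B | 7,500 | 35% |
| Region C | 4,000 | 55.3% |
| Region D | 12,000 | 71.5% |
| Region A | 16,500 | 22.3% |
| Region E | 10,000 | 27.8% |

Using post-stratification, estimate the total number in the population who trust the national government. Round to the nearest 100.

19,900

Apply each group's respondent rate to its population count:
  Region B: 7,500 × 35% = 2625
  Region C: 4,000 × 55.3% = 2212
  Region D: 12,000 × 71.5% = 8580
  Region A: 16,500 × 22.3% = 3679.5
  Region E: 10,000 × 27.8% = 2780
Estimated total = 19876.5 → 19,900.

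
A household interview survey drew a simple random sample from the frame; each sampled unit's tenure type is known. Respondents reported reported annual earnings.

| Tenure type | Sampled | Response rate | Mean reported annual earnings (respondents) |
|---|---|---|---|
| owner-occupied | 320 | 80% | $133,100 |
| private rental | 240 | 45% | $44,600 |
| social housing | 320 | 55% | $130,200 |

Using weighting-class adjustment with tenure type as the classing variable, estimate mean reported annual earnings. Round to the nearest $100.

$107,900

With weight = n_sampled/n_responded per class, the weighted class total is n_sampled:
  owner-occupied: 320 × 133,100 = 42,592,000
  private rental: 240 × 44,600 = 10,704,000
  social housing: 320 × 130,200 = 41,664,000
Adjusted estimate = 94,960,000 / 880 = 107909 → $107,900.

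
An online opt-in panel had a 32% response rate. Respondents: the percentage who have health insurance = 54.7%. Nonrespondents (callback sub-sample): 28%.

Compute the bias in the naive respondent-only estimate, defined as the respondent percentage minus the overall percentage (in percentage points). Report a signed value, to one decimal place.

Nonresponse fraction = 1 − 0.32 = 0.68.
Bias = (nonresponse fraction) × (respondent percentage − nonrespondent percentage)
     = 0.68 × (54.7 − 28) = 0.68 × 26.7 = 18.156.

+18.2 percentage points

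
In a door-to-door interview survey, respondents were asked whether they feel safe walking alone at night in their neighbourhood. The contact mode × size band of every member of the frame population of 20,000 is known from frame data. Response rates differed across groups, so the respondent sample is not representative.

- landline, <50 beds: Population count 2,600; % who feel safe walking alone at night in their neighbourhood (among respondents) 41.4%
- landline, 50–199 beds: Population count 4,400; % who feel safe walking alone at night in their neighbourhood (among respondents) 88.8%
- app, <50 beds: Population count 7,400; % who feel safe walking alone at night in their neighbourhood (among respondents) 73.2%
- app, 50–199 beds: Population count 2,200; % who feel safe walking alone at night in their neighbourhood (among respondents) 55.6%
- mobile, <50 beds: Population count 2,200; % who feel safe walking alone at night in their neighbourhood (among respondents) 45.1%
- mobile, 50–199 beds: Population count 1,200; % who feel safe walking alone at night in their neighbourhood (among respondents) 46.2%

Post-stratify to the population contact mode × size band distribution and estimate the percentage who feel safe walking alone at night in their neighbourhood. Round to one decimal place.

Weight each group's respondent value by its population share:
  landline, <50 beds: (2,600/20,000) × 41.4 = 5.382
  landline, 50–199 beds: (4,400/20,000) × 88.8 = 19.536
  app, <50 beds: (7,400/20,000) × 73.2 = 27.084
  app, 50–199 beds: (2,200/20,000) × 55.6 = 6.116
  mobile, <50 beds: (2,200/20,000) × 45.1 = 4.961
  mobile, 50–199 beds: (1,200/20,000) × 46.2 = 2.772
Post-stratified estimate = 65.851 → 65.9%.

65.9%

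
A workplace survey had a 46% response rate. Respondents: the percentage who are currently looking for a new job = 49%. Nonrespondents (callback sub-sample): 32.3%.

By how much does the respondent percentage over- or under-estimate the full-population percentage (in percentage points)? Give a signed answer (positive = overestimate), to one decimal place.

Nonresponse fraction = 1 − 0.46 = 0.54.
Bias = (nonresponse fraction) × (respondent percentage − nonrespondent percentage)
     = 0.54 × (49 − 32.3) = 0.54 × 16.7 = 9.018.

+9.0 percentage points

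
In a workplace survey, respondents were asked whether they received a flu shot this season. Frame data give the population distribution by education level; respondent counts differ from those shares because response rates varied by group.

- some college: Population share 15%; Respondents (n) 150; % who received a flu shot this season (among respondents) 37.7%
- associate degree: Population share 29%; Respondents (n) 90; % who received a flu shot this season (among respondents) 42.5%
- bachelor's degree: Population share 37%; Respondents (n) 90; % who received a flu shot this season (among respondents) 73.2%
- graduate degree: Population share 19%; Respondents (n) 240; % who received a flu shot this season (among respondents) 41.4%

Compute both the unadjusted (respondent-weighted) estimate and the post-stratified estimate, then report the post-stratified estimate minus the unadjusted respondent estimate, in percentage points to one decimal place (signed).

+7.3 percentage points

Unadjusted (pooled respondent) estimate weights by respondent counts:
  (150/570)×37.7 + (90/570)×42.5 + (90/570)×73.2 + (240/570)×41.4 = 45.6211%
Post-stratifying to population shares instead:
  0.15×37.7 + 0.29×42.5 + 0.37×73.2 + 0.19×41.4 = 52.93%
Difference = 52.93 − 45.6211 = 7.3089 pp.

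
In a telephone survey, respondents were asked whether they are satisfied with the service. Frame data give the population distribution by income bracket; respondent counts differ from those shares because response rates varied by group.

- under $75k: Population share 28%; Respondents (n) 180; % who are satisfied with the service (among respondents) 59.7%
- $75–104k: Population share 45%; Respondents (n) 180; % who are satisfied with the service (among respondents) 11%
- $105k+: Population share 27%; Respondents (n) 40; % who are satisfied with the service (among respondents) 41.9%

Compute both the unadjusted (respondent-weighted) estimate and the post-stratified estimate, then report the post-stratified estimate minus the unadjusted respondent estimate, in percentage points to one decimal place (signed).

-3.0 percentage points

Unadjusted (pooled respondent) estimate weights by respondent counts:
  (180/400)×59.7 + (180/400)×11 + (40/400)×41.9 = 36.005%
Post-stratified estimate weights by population shares:
  0.28×59.7 + 0.45×11 + 0.27×41.9 = 32.979%
Difference = 32.979 − 36.005 = -3.026 pp.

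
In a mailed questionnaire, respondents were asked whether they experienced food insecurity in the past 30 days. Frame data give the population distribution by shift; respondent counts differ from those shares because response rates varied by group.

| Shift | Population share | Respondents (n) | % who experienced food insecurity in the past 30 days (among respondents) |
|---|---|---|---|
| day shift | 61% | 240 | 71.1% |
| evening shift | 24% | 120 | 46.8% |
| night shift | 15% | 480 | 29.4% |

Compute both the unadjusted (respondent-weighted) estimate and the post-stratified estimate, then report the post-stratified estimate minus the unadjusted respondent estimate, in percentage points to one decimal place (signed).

Without adjustment, the pooled respondent share is:
  (240/840)×71.1 + (120/840)×46.8 + (480/840)×29.4 = 43.8%
Post-stratifying to population shares instead:
  0.61×71.1 + 0.24×46.8 + 0.15×29.4 = 59.013%
Difference = 59.013 − 43.8 = 15.213 pp.

+15.2 percentage points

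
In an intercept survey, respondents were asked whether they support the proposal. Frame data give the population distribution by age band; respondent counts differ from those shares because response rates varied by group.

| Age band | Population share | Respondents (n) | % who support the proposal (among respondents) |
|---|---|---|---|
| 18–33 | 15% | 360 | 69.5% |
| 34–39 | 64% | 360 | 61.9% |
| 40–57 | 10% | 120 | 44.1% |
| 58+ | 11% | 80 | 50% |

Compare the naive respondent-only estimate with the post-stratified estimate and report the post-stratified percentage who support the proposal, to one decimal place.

60.0%

Without adjustment, the pooled respondent share is:
  (360/920)×69.5 + (360/920)×61.9 + (120/920)×44.1 + (80/920)×50 = 61.5174%
Post-stratified estimate weights by population shares:
  0.15×69.5 + 0.64×61.9 + 0.1×44.1 + 0.11×50 = 59.951%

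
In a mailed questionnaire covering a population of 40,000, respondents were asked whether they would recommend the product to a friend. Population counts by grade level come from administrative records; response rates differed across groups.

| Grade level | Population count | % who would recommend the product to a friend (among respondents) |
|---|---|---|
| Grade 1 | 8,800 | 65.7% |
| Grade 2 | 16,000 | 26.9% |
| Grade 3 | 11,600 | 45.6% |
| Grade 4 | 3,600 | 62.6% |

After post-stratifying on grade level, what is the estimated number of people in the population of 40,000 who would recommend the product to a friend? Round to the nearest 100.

17,600

Each cell contributes its population count × the respondent rate:
  Grade 1: 8,800 × 65.7% = 5781.6
  Grade 2: 16,000 × 26.9% = 4304
  Grade 3: 11,600 × 45.6% = 5289.6
  Grade 4: 3,600 × 62.6% = 2253.6
Estimated total = 17628.8 → 17,600.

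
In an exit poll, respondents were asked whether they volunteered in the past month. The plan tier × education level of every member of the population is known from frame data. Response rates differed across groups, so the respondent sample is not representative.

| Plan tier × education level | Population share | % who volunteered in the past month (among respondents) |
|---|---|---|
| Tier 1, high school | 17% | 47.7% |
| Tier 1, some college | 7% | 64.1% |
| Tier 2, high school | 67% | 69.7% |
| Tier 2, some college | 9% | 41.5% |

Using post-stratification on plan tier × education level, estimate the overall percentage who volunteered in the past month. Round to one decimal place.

Reweight to the known plan tier × education level distribution:
  Tier 1, high school: 0.17 × 47.7 = 8.109
  Tier 1, some college: 0.07 × 64.1 = 4.487
  Tier 2, high school: 0.67 × 69.7 = 46.699
  Tier 2, some college: 0.09 × 41.5 = 3.735
Post-stratified estimate = 63.03 → 63.0%.

63.0%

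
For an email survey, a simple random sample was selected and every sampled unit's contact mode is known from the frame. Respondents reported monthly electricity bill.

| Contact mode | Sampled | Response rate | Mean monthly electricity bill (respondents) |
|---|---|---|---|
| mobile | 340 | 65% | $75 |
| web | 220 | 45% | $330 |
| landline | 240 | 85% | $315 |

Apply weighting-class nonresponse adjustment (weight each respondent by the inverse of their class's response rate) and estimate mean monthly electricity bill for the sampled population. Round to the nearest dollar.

$217

Inverse-response-rate weighting restores each class to its sampled count, so class totals weight by n_sampled:
  mobile: 340 × 75 = 25,500
  web: 220 × 330 = 72,600
  landline: 240 × 315 = 75,600
Adjusted estimate = 173,700 / 800 = 217.125 → $217.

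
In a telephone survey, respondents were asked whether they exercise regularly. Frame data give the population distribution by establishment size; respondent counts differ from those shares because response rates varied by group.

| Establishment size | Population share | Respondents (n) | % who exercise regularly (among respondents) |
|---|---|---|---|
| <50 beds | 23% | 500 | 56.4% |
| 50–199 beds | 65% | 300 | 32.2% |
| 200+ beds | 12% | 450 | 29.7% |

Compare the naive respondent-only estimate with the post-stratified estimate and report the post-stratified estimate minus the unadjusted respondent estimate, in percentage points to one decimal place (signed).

-3.5 percentage points

Without adjustment, the pooled respondent share is:
  (500/1250)×56.4 + (300/1250)×32.2 + (450/1250)×29.7 = 40.98%
Reweighting by population establishment size shares:
  0.23×56.4 + 0.65×32.2 + 0.12×29.7 = 37.466%
Difference = 37.466 − 40.98 = -3.514 pp.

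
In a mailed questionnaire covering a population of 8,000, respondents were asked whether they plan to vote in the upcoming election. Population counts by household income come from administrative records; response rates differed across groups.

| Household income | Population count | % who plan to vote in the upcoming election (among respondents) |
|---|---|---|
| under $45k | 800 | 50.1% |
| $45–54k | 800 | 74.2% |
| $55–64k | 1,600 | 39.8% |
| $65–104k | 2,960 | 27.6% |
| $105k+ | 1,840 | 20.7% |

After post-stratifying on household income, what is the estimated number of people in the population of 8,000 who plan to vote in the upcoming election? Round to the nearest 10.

2,830

Each cell contributes its population count × the respondent rate:
  under $45k: 800 × 50.1% = 400.8
  $45–54k: 800 × 74.2% = 593.6
  $55–64k: 1,600 × 39.8% = 636.8
  $65–104k: 2,960 × 27.6% = 816.96
  $105k+: 1,840 × 20.7% = 380.88
Estimated total = 2829.04 → 2,830.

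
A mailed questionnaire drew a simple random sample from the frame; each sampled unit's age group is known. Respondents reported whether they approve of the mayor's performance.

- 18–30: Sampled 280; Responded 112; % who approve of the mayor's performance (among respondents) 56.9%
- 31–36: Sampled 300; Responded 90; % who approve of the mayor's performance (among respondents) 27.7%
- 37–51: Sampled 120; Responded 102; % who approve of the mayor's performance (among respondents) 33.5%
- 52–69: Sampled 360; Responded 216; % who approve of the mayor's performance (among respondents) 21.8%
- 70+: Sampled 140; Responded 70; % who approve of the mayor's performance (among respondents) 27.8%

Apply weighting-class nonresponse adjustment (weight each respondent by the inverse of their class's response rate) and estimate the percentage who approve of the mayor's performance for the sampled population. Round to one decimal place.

33.3%

Response rates by class: 18–30 112/280 = 40%, 31–36 90/300 = 30%, 37–51 102/120 = 85%, 52–69 216/360 = 60%, 70+ 70/140 = 50%.
Each respondent's weight = sampled/responded in their class; summing within a class gives n_sampled, so:
  18–30: 280 × 56.9 = 15,932
  31–36: 300 × 27.7 = 8310
  37–51: 120 × 33.5 = 4020
  52–69: 360 × 21.8 = 7848
  70+: 140 × 27.8 = 3892
Adjusted estimate = 40,002 / 1,200 = 33.335 → 33.3%.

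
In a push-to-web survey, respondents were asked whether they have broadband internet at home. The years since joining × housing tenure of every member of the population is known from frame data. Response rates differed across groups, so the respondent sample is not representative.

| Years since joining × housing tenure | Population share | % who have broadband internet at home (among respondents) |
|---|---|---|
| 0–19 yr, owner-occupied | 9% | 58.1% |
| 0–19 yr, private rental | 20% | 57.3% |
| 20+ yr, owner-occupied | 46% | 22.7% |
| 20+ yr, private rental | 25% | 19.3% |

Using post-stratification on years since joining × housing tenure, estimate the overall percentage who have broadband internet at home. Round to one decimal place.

32.0%

Post-stratification weights by population share, not respondent share:
  0–19 yr, owner-occupied: 0.09 × 58.1 = 5.229
  0–19 yr, private rental: 0.2 × 57.3 = 11.46
  20+ yr, owner-occupied: 0.46 × 22.7 = 10.442
  20+ yr, private rental: 0.25 × 19.3 = 4.825
Post-stratified estimate = 31.956 → 32.0%.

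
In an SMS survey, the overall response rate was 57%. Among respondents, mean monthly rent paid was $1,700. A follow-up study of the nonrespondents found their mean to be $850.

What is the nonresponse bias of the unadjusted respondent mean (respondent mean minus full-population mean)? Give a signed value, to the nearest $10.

+$370

Nonresponse fraction = 1 − 0.57 = 0.43.
Bias = (nonresponse fraction) × (respondent mean − nonrespondent mean)
     = 0.43 × (1700 − 850) = 0.43 × 850 = 365.5.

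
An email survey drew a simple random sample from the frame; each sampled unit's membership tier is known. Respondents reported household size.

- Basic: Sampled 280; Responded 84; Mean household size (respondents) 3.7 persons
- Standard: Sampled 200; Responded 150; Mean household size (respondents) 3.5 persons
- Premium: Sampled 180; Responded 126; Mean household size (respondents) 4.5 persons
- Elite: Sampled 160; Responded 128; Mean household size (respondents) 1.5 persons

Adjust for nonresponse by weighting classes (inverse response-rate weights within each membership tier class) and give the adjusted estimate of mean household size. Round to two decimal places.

3.40

Response rates by class: Basic 84/280 = 30%, Standard 150/200 = 75%, Premium 126/180 = 70%, Elite 128/160 = 80%.
Each respondent's weight = sampled/responded in their class; summing within a class gives n_sampled, so:
  Basic: 280 × 3.7 = 1036
  Standard: 200 × 3.5 = 700
  Premium: 180 × 4.5 = 810
  Elite: 160 × 1.5 = 240
Adjusted estimate = 2786 / 820 = 3.39756 → 3.40.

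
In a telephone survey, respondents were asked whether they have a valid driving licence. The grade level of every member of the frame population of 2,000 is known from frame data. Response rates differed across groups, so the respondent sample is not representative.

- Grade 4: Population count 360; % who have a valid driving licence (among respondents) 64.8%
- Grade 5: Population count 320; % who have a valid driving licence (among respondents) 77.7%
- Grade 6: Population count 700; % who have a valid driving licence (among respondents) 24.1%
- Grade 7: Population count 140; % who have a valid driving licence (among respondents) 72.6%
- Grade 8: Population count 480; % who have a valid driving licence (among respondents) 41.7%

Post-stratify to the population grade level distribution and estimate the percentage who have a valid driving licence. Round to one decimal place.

Weight each group's respondent value by its population share:
  Grade 4: (360/2,000) × 64.8 = 11.664
  Grade 5: (320/2,000) × 77.7 = 12.432
  Grade 6: (700/2,000) × 24.1 = 8.435
  Grade 7: (140/2,000) × 72.6 = 5.082
  Grade 8: (480/2,000) × 41.7 = 10.008
Post-stratified estimate = 47.621 → 47.6%.

47.6%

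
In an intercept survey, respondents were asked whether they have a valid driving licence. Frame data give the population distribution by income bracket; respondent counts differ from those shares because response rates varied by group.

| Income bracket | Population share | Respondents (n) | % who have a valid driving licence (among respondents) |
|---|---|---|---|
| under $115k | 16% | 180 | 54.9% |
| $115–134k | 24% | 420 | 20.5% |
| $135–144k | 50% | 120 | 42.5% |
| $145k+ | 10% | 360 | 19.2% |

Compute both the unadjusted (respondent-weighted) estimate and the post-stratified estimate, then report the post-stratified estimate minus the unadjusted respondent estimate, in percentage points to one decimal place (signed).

+8.6 percentage points

Without adjustment, the pooled respondent share is:
  (180/1080)×54.9 + (420/1080)×20.5 + (120/1080)×42.5 + (360/1080)×19.2 = 28.2444%
Post-stratified estimate weights by population shares:
  0.16×54.9 + 0.24×20.5 + 0.5×42.5 + 0.1×19.2 = 36.874%
Difference = 36.874 − 28.2444 = 8.6296 pp.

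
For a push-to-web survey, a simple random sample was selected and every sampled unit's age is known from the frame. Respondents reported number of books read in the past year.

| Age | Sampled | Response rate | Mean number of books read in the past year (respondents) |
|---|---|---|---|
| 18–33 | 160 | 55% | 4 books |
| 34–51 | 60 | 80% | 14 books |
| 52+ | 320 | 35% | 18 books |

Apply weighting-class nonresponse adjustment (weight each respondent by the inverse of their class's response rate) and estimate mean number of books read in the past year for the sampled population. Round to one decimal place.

13.4

With weight = n_sampled/n_responded per class, the weighted class total is n_sampled:
  18–33: 160 × 4 = 640
  34–51: 60 × 14 = 840
  52+: 320 × 18 = 5760
Adjusted estimate = 7240 / 540 = 13.4074 → 13.4.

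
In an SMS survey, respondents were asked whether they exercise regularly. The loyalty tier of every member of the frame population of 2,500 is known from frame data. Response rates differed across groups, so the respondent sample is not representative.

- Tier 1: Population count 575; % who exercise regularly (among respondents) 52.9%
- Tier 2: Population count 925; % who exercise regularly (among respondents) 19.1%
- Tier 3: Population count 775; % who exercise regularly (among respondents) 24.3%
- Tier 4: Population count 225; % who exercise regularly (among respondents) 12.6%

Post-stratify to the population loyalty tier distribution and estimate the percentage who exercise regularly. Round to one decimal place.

Reweight to the known loyalty tier distribution:
  Tier 1: (575/2,500) × 52.9 = 12.167
  Tier 2: (925/2,500) × 19.1 = 7.067
  Tier 3: (775/2,500) × 24.3 = 7.533
  Tier 4: (225/2,500) × 12.6 = 1.134
Post-stratified estimate = 27.901 → 27.9%.

27.9%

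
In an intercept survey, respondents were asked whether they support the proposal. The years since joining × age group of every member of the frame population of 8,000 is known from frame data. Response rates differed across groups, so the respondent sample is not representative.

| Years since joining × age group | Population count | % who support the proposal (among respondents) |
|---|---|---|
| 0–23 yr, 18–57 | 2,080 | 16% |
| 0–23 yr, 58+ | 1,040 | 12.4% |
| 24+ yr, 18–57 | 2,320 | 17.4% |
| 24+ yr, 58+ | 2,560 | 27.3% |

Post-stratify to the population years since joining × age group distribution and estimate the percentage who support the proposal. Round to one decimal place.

19.6%

Each cell contributes population-share × respondent value:
  0–23 yr, 18–57: (2,080/8,000) × 16 = 4.16
  0–23 yr, 58+: (1,040/8,000) × 12.4 = 1.612
  24+ yr, 18–57: (2,320/8,000) × 17.4 = 5.046
  24+ yr, 58+: (2,560/8,000) × 27.3 = 8.736
Post-stratified estimate = 19.554 → 19.6%.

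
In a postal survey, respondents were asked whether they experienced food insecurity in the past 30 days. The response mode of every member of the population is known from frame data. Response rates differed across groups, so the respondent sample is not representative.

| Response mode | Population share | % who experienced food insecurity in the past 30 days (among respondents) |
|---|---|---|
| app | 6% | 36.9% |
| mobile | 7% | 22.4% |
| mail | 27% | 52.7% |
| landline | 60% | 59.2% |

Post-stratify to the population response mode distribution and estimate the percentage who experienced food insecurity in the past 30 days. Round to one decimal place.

Weight each group's respondent value by its population share:
  app: 0.06 × 36.9 = 2.214
  mobile: 0.07 × 22.4 = 1.568
  mail: 0.27 × 52.7 = 14.229
  landline: 0.6 × 59.2 = 35.52
Post-stratified estimate = 53.531 → 53.5%.

53.5%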